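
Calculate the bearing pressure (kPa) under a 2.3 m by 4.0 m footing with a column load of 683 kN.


A = 2.3 * 4.0 = 9.2 m^2
q = P / A = 683 / 9.2
= 74.2391 kPa

74.2391 kPa


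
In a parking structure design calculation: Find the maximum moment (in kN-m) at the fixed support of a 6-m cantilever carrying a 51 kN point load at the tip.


For a cantilever with a point load at the free end:
M_max = P * L = 51 * 6 = 306 kN-m

306 kN-m


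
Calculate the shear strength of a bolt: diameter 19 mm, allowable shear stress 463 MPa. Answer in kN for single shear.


A = pi * d^2 / 4 = pi * 19^2 / 4 = 283.5287 mm^2
V = f_v * A / 1000 = 463 * 283.5287 / 1000
= 131.2738 kN

131.2738 kN


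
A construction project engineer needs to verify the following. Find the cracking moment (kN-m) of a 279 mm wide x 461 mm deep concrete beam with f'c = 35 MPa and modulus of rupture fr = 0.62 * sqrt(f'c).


fr = 0.62 * sqrt(35) = 0.62 * 5.9161 = 3.668 MPa
I = 279 * 461^3 / 12 = 2277853208.25 mm^4
y_t = 230.5 mm
M_cr = fr * I / y_t = 3.668 * 2277853208.25 / 230.5 N-mm
= 36.2477 kN-m

36.2477 kN-m


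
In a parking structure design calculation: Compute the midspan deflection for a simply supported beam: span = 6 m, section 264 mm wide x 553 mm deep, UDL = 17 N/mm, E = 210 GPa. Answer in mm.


I = 264 * 553^3 / 12 = 3720472294.0 mm^4
L = 6000.0 mm, w = 17 N/mm, E = 210000.0 MPa
delta = 5 * w * L^4 / (384 * E * I)
= 5 * 17 * 6000.0^4 / (384 * 210000.0 * 3720472294.0)
= 0.3672 mm

0.3672 mm


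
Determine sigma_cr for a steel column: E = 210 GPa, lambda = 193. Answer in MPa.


sigma_cr = pi^2 * E / lambda^2
= 9.8696 * 210000.0 / 193^2
= 9.8696 * 210000.0 / 37249
= 55.6422 MPa

55.6422 MPa


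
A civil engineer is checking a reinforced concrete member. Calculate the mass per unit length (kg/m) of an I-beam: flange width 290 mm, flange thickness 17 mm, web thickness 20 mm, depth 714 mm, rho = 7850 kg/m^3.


A_flanges = 2 * 290 * 17 = 9860 mm^2
A_web = (714 - 2 * 17) * 20 = 13600 mm^2
A_total = 9860 + 13600 = 23460 mm^2 = 0.023460 m^2
Weight = rho * A = 7850 * 0.023460 = 184.161 kg/m

184.161 kg/m


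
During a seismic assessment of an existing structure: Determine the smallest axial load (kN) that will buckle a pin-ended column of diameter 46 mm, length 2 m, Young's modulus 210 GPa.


I = pi * d^4 / 64 = 219786.61 mm^4
L = 2000.0 mm
P_cr = pi^2 * E * I / L^2
= 9.8696 * 210000.0 * 219786.61 / 2000.0^2
= 113883.36 N = 113.8834 kN

113.8834 kN


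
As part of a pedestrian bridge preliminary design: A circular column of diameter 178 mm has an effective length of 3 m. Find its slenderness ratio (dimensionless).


Radius of gyration r = d / 4 = 178 / 4 = 44.5 mm
L_eff = 3000.0 mm
Slenderness ratio = L / r = 3000.0 / 44.5 = 67.42 (dimensionless)

67.42 (dimensionless)


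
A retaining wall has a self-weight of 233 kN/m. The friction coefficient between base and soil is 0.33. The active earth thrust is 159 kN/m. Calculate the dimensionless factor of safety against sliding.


Resisting force = mu * W = 0.33 * 233 = 76.89 kN/m
FOS = Resisting / Driving = 76.89 / 159
= 0.4836 (dimensionless)

0.4836 (dimensionless)


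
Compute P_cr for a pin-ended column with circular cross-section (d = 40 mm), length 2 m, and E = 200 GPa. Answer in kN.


I = pi * d^4 / 64 = 125663.71 mm^4
L = 2000.0 mm
P_cr = pi^2 * E * I / L^2
= 9.8696 * 200000.0 * 125663.71 / 2000.0^2
= 62012.55 N = 62.0126 kN

62.0126 kN


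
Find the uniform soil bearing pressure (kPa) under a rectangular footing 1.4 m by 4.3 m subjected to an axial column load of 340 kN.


A = 1.4 * 4.3 = 6.02 m^2
q = P / A = 340 / 6.02
= 56.4784 kPa

56.4784 kPa


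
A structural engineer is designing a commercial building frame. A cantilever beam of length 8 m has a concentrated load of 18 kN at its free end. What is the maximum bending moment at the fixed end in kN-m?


For a cantilever with a point load at the free end:
M_max = P * L = 18 * 8 = 144 kN-m

144 kN-m


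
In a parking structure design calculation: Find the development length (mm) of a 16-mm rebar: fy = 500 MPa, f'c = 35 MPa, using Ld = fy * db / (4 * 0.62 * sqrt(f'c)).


Ld = (fy * db) / (4 * 0.62 * sqrt(f'c))
= (500 * 16) / (4 * 0.62 * sqrt(35))
= 8000 / 14.6719
= 545.26 mm

545.26 mm


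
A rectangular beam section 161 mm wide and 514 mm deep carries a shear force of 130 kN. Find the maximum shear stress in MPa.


A = b * h = 161 * 514 = 82754 mm^2
V = 130 kN = 130000.0 N
tau_max = 1.5 * V / A = 1.5 * 130000.0 / 82754
= 2.3564 MPa

2.3564 MPa


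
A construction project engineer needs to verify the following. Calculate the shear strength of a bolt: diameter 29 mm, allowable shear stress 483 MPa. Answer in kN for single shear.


A = pi * d^2 / 4 = pi * 29^2 / 4 = 660.5199 mm^2
V = f_v * A / 1000 = 483 * 660.5199 / 1000
= 319.0311 kN

319.0311 kN


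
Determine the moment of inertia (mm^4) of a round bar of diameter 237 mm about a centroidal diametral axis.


r = d / 2 = 237 / 2 = 118.5 mm
I = pi * r^4 / 4 = pi * 118.5^4 / 4
= 154868568.04 mm^4

154868568.04 mm^4


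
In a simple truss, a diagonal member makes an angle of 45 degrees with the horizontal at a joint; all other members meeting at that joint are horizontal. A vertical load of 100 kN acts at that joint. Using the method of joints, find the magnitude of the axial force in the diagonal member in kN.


At the joint, only the diagonal has a vertical component, so vertical equilibrium gives:
F * sin(45) = 100
F = 100 / sin(45)
= 100 / 0.707107
= 141.42 kN

141.42 kN


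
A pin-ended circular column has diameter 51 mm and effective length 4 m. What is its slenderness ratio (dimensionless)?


Radius of gyration r = d / 4 = 51 / 4 = 12.75 mm
L_eff = 4000.0 mm
Slenderness ratio = L / r = 4000.0 / 12.75 = 313.73 (dimensionless)

313.73 (dimensionless)


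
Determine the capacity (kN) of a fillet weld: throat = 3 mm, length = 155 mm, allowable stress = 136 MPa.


Strength = throat * length * allowable stress
= 3 * 155 * 136 N
= 63240 N
= 63.24 kN

63.24 kN


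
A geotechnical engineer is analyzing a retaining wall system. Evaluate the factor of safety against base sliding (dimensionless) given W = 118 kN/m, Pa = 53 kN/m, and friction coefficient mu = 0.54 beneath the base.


Resisting force = mu * W = 0.54 * 118 = 63.72 kN/m
FOS = Resisting / Driving = 63.72 / 53
= 1.2023 (dimensionless)

1.2023 (dimensionless)


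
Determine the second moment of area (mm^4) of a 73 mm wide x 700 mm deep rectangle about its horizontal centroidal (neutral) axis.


I = b * h^3 / 12
= 73 * 700^3 / 12
= 73 * 343000000 / 12
= 2086583333.33 mm^4

2086583333.33 mm^4


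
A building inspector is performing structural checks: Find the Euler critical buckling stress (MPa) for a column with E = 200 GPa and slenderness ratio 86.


sigma_cr = pi^2 * E / lambda^2
= 9.8696 * 200000.0 / 86^2
= 9.8696 * 200000.0 / 7396
= 266.8903 MPa

266.8903 MPa


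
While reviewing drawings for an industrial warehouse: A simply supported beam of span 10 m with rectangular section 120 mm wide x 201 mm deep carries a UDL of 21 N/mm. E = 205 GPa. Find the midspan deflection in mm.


I = 120 * 201^3 / 12 = 81206010.0 mm^4
L = 10000.0 mm, w = 21 N/mm, E = 205000.0 MPa
delta = 5 * w * L^4 / (384 * E * I)
= 5 * 21 * 10000.0^4 / (384 * 205000.0 * 81206010.0)
= 164.254 mm

164.254 mm


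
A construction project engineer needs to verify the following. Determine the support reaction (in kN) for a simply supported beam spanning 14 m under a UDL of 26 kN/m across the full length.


Total load = w * L = 26 * 14 = 364 kN
By symmetry, each reaction R = total / 2 = 364 / 2 = 182.0 kN

182.0 kN


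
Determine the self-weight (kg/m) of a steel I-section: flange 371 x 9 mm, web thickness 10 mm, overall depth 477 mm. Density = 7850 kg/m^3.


A_flanges = 2 * 371 * 9 = 6678 mm^2
A_web = (477 - 2 * 9) * 10 = 4590 mm^2
A_total = 6678 + 4590 = 11268 mm^2 = 0.011268 m^2
Weight = rho * A = 7850 * 0.011268 = 88.4538 kg/m

88.4538 kg/m


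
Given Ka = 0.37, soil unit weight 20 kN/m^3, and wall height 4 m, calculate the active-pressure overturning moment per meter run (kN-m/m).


Pa = 0.5 * Ka * gamma * H^2
= 0.5 * 0.37 * 20 * 4^2
= 59.2 kN/m
Arm = H / 3 = 4 / 3 = 1.3333 m
Mo = Pa * arm = Pa * H / 3 = 59.2 * 4 / 3 = 78.9333 kN-m/m

78.9333 kN-m/m


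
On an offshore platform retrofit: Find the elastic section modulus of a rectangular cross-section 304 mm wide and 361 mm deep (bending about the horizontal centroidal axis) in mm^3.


S = b * h^2 / 6
= 304 * 361^2 / 6
= 304 * 130321 / 6
= 6602930.67 mm^3

6602930.67 mm^3


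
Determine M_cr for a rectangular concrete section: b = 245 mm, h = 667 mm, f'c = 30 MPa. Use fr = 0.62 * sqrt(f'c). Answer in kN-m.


fr = 0.62 * sqrt(30) = 0.62 * 5.4772 = 3.3959 MPa
I = 245 * 667^3 / 12 = 6058461327.92 mm^4
y_t = 333.5 mm
M_cr = fr * I / y_t = 3.3959 * 6058461327.92 / 333.5 N-mm
= 61.6906 kN-m

61.6906 kN-m


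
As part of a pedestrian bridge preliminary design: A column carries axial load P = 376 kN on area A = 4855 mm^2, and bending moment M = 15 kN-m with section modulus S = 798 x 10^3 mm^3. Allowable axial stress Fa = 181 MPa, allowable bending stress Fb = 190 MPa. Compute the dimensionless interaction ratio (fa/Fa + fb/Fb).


f_a = P / A = 376000.0 / 4855 = 77.4459 MPa
f_b = M / S = 15000000.0 / 798000.0 = 18.797 MPa
Ratio = f_a / Fa + f_b / Fb
= 77.4459 / 181 + 18.797 / 190
= 0.5268 (dimensionless)

0.5268 (dimensionless)


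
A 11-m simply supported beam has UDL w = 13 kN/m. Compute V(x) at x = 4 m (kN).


R_A = w * L / 2 = 13 * 11 / 2 = 71.5 kN
V(x) = R_A - w * x = 71.5 - 13 * 4
= 19.5 kN

19.5 kN


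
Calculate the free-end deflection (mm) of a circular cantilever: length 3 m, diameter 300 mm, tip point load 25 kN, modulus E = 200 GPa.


I = pi * d^4 / 64 = pi * 300^4 / 64 = 397607820.22 mm^4
L = 3000.0 mm, P = 25000.0 N, E = 200000.0 MPa
delta = P * L^3 / (3 * E * I)
= 25000.0 * 3000.0^3 / (3 * 200000.0 * 397607820.22)
= 2.8294 mm

2.8294 mm


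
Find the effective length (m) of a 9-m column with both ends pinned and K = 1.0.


L_eff = K * L
= 1.0 * 9
= 9.0 m

9.0 m


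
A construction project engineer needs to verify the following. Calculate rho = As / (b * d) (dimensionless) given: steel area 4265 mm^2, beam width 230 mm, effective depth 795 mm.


rho = As / (b * d)
= 4265 / (230 * 795)
= 4265 / 182850
= 0.023325 (dimensionless)

0.023325 (dimensionless)


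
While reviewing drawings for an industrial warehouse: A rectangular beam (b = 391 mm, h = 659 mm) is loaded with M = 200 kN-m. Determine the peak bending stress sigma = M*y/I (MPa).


I = b * h^3 / 12 = 391 * 659^3 / 12 = 9325062582.42 mm^4
y = h / 2 = 659 / 2 = 329.5 mm
M = 200 kN-m = 200000000.0 N-mm
sigma = M * y / I = 200000000.0 * 329.5 / 9325062582.42
= 7.07 MPa

7.07 MPa


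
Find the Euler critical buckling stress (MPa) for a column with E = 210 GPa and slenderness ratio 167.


sigma_cr = pi^2 * E / lambda^2
= 9.8696 * 210000.0 / 167^2
= 9.8696 * 210000.0 / 27889
= 74.3166 MPa

74.3166 MPa


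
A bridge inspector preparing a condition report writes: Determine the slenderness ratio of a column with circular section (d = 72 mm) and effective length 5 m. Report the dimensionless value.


Radius of gyration r = d / 4 = 72 / 4 = 18.0 mm
L_eff = 5000.0 mm
Slenderness ratio = L / r = 5000.0 / 18.0 = 277.78 (dimensionless)

277.78 (dimensionless)


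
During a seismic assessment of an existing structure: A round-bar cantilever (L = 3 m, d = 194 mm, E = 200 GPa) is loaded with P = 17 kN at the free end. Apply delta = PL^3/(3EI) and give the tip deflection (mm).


I = pi * d^4 / 64 = pi * 194^4 / 64 = 69530734.7 mm^4
L = 3000.0 mm, P = 17000.0 N, E = 200000.0 MPa
delta = P * L^3 / (3 * E * I)
= 17000.0 * 3000.0^3 / (3 * 200000.0 * 69530734.7)
= 11.0023 mm

11.0023 mm


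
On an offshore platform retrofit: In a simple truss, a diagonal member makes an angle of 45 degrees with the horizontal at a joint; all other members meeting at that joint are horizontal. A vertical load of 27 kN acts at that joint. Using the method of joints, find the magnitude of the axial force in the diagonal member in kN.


At the joint, only the diagonal has a vertical component, so vertical equilibrium gives:
F * sin(45) = 27
F = 27 / sin(45)
= 27 / 0.707107
= 38.18 kN

38.18 kN


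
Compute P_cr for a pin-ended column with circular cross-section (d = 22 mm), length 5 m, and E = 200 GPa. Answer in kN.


I = pi * d^4 / 64 = 11499.01 mm^4
L = 5000.0 mm
P_cr = pi^2 * E * I / L^2
= 9.8696 * 200000.0 * 11499.01 / 5000.0^2
= 907.93 N = 0.9079 kN

0.9079 kN


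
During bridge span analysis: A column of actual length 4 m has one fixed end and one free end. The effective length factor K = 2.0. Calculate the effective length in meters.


L_eff = K * L
= 2.0 * 4
= 8.0 m

8.0 m


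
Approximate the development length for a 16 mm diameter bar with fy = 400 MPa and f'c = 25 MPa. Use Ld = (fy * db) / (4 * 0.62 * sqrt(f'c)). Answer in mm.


Ld = (fy * db) / (4 * 0.62 * sqrt(f'c))
= (400 * 16) / (4 * 0.62 * sqrt(25))
= 6400 / 12.4
= 516.13 mm

516.13 mm


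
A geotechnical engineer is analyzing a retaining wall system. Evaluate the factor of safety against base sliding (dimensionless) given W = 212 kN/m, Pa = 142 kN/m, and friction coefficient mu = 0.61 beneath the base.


Resisting force = mu * W = 0.61 * 212 = 129.32 kN/m
FOS = Resisting / Driving = 129.32 / 142
= 0.9107 (dimensionless)

0.9107 (dimensionless)


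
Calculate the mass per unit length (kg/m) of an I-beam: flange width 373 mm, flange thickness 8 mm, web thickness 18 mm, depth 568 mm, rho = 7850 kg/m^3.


A_flanges = 2 * 373 * 8 = 5968 mm^2
A_web = (568 - 2 * 8) * 18 = 9936 mm^2
A_total = 5968 + 9936 = 15904 mm^2 = 0.015904 m^2
Weight = rho * A = 7850 * 0.015904 = 124.8464 kg/m

124.8464 kg/m


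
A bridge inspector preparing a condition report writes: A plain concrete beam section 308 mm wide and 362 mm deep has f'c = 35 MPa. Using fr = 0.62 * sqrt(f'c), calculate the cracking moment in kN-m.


fr = 0.62 * sqrt(35) = 0.62 * 5.9161 = 3.668 MPa
I = 308 * 362^3 / 12 = 1217573485.33 mm^4
y_t = 181.0 mm
M_cr = fr * I / y_t = 3.668 * 1217573485.33 / 181.0 N-mm
= 24.6742 kN-m

24.6742 kN-m


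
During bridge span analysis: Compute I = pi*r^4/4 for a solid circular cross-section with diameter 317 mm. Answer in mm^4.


r = d / 2 = 317 / 2 = 158.5 mm
I = pi * r^4 / 4 = pi * 158.5^4 / 4
= 495686336.22 mm^4

495686336.22 mm^4


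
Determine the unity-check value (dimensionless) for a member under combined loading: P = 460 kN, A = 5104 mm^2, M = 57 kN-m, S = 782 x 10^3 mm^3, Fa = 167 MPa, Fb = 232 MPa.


f_a = P / A = 460000.0 / 5104 = 90.1254 MPa
f_b = M / S = 57000000.0 / 782000.0 = 72.89 MPa
Ratio = f_a / Fa + f_b / Fb
= 90.1254 / 167 + 72.89 / 232
= 0.8539 (dimensionless)

0.8539 (dimensionless)


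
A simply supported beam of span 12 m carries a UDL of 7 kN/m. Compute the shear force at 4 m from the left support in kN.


R_A = w * L / 2 = 7 * 12 / 2 = 42.0 kN
V(x) = R_A - w * x = 42.0 - 7 * 4
= 14.0 kN

14.0 kN


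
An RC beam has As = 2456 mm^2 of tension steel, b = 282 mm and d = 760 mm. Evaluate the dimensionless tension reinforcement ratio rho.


rho = As / (b * d)
= 2456 / (282 * 760)
= 2456 / 214320
= 0.011459 (dimensionless)

0.011459 (dimensionless)


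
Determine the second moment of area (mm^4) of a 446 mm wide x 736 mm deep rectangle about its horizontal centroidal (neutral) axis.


I = b * h^3 / 12
= 446 * 736^3 / 12
= 446 * 398688256 / 12
= 14817913514.67 mm^4

14817913514.67 mm^4


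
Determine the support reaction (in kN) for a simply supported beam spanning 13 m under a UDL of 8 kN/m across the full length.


Total load = w * L = 8 * 13 = 104 kN
By symmetry, each reaction R = total / 2 = 104 / 2 = 52.0 kN

52.0 kN


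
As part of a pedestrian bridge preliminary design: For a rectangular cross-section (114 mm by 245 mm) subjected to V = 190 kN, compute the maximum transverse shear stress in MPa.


A = b * h = 114 * 245 = 27930 mm^2
V = 190 kN = 190000.0 N
tau_max = 1.5 * V / A = 1.5 * 190000.0 / 27930
= 10.2041 MPa

10.2041 MPa


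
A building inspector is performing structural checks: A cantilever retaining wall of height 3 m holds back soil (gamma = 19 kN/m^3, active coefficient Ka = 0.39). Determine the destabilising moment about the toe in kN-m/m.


Pa = 0.5 * Ka * gamma * H^2
= 0.5 * 0.39 * 19 * 3^2
= 33.345 kN/m
Arm = H / 3 = 3 / 3 = 1.0 m
Mo = Pa * arm = Pa * H / 3 = 33.345 * 3 / 3 = 33.345 kN-m/m

33.345 kN-m/m


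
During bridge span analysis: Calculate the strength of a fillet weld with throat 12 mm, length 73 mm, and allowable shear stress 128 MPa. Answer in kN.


Strength = throat * length * allowable stress
= 12 * 73 * 128 N
= 112128 N
= 112.13 kN

112.13 kN


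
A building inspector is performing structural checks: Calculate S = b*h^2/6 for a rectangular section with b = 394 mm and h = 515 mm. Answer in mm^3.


S = b * h^2 / 6
= 394 * 515^2 / 6
= 394 * 265225 / 6
= 17416441.67 mm^3

17416441.67 mm^3


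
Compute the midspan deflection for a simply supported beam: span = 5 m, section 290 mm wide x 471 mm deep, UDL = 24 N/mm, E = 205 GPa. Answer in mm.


I = 290 * 471^3 / 12 = 2525105182.5 mm^4
L = 5000.0 mm, w = 24 N/mm, E = 205000.0 MPa
delta = 5 * w * L^4 / (384 * E * I)
= 5 * 24 * 5000.0^4 / (384 * 205000.0 * 2525105182.5)
= 0.3773 mm

0.3773 mm


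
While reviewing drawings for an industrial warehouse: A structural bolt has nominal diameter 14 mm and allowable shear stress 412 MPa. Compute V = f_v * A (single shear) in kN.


A = pi * d^2 / 4 = pi * 14^2 / 4 = 153.938 mm^2
V = f_v * A / 1000 = 412 * 153.938 / 1000
= 63.4225 kN

63.4225 kN


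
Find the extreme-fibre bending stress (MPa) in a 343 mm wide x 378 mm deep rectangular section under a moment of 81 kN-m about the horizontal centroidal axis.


I = b * h^3 / 12 = 343 * 378^3 / 12 = 1543790178.0 mm^4
y = h / 2 = 378 / 2 = 189.0 mm
M = 81 kN-m = 81000000.0 N-mm
sigma = M * y / I = 81000000.0 * 189.0 / 1543790178.0
= 9.92 MPa

9.92 MPa


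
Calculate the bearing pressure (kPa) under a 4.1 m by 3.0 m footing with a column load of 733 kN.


A = 4.1 * 3.0 = 12.3 m^2
q = P / A = 733 / 12.3
= 59.5935 kPa

59.5935 kPa


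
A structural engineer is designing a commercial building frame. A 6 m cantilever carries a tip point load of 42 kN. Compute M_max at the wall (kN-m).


For a cantilever with a point load at the free end:
M_max = P * L = 42 * 6 = 252 kN-m

252 kN-m


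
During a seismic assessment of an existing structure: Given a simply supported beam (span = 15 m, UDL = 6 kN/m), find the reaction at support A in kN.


Total load = w * L = 6 * 15 = 90 kN
By symmetry, each reaction R = total / 2 = 90 / 2 = 45.0 kN

45.0 kN


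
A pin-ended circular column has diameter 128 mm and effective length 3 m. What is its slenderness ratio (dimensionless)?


Radius of gyration r = d / 4 = 128 / 4 = 32.0 mm
L_eff = 3000.0 mm
Slenderness ratio = L / r = 3000.0 / 32.0 = 93.75 (dimensionless)

93.75 (dimensionless)


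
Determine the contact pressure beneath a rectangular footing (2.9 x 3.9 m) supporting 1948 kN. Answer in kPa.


A = 2.9 * 3.9 = 11.31 m^2
q = P / A = 1948 / 11.31
= 172.237 kPa

172.237 kPa


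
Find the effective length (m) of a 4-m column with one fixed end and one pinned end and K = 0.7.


L_eff = K * L
= 0.7 * 4
= 2.8 m

2.8 m


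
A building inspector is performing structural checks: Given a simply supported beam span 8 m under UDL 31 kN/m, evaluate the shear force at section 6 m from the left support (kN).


R_A = w * L / 2 = 31 * 8 / 2 = 124.0 kN
V(x) = R_A - w * x = 124.0 - 31 * 6
= -62.0 kN

-62.0 kN


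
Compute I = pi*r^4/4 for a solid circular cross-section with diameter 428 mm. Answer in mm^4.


r = d / 2 = 428 / 2 = 214.0 mm
I = pi * r^4 / 4 = pi * 214.0^4 / 4
= 1647194846.15 mm^4

1647194846.15 mm^4


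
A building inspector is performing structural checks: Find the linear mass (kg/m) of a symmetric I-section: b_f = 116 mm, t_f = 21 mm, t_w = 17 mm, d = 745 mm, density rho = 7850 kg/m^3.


A_flanges = 2 * 116 * 21 = 4872 mm^2
A_web = (745 - 2 * 21) * 17 = 11951 mm^2
A_total = 4872 + 11951 = 16823 mm^2 = 0.016823 m^2
Weight = rho * A = 7850 * 0.016823 = 132.0606 kg/m

132.0606 kg/m


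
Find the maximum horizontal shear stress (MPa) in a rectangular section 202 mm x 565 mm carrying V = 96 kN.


A = b * h = 202 * 565 = 114130 mm^2
V = 96 kN = 96000.0 N
tau_max = 1.5 * V / A = 1.5 * 96000.0 / 114130
= 1.2617 MPa

1.2617 MPa


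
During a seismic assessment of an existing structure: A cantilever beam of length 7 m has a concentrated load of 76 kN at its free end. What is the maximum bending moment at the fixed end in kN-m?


For a cantilever with a point load at the free end:
M_max = P * L = 76 * 7 = 532 kN-m

532 kN-m


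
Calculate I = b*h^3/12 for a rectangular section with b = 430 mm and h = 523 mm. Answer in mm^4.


I = b * h^3 / 12
= 430 * 523^3 / 12
= 430 * 143055667 / 12
= 5126161400.83 mm^4

5126161400.83 mm^4


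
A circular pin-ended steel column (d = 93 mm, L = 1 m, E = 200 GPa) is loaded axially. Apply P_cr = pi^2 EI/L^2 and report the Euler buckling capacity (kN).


I = pi * d^4 / 64 = 3671991.72 mm^4
L = 1000.0 mm
P_cr = pi^2 * E * I / L^2
= 9.8696 * 200000.0 * 3671991.72 / 1000.0^2
= 7248221.12 N = 7248.2211 kN

7248.2211 kN


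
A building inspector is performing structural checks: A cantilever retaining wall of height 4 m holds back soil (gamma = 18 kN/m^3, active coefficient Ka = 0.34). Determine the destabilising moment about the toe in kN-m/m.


Pa = 0.5 * Ka * gamma * H^2
= 0.5 * 0.34 * 18 * 4^2
= 48.96 kN/m
Arm = H / 3 = 4 / 3 = 1.3333 m
Mo = Pa * arm = Pa * H / 3 = 48.96 * 4 / 3 = 65.28 kN-m/m

65.28 kN-m/m


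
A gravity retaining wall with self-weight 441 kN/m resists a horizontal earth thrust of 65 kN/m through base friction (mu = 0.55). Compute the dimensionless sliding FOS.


Resisting force = mu * W = 0.55 * 441 = 242.55 kN/m
FOS = Resisting / Driving = 242.55 / 65
= 3.7315 (dimensionless)

3.7315 (dimensionless)


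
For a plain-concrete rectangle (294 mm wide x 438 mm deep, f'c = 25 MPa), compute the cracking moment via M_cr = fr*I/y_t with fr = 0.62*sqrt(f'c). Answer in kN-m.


fr = 0.62 * sqrt(25) = 0.62 * 5.0 = 3.1 MPa
I = 294 * 438^3 / 12 = 2058677964.0 mm^4
y_t = 219.0 mm
M_cr = fr * I / y_t = 3.1 * 2058677964.0 / 219.0 N-mm
= 29.1411 kN-m

29.1411 kN-m


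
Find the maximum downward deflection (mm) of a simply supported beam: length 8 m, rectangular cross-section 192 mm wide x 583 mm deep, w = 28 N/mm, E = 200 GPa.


I = 192 * 583^3 / 12 = 3170484592.0 mm^4
L = 8000.0 mm, w = 28 N/mm, E = 200000.0 MPa
delta = 5 * w * L^4 / (384 * E * I)
= 5 * 28 * 8000.0^4 / (384 * 200000.0 * 3170484592.0)
= 2.3551 mm

2.3551 mm


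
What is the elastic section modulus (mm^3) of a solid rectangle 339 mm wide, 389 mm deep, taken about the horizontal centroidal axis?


S = b * h^2 / 6
= 339 * 389^2 / 6
= 339 * 151321 / 6
= 8549636.5 mm^3

8549636.5 mm^3


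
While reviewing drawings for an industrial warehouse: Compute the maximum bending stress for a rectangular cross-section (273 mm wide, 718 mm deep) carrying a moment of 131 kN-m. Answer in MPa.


I = b * h^3 / 12 = 273 * 718^3 / 12 = 8420826778.0 mm^4
y = h / 2 = 718 / 2 = 359.0 mm
M = 131 kN-m = 131000000.0 N-mm
sigma = M * y / I = 131000000.0 * 359.0 / 8420826778.0
= 5.58 MPa

5.58 MPa


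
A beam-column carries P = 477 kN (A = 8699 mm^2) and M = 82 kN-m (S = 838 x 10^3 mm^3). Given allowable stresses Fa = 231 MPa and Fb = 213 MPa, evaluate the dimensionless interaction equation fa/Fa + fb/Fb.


f_a = P / A = 477000.0 / 8699 = 54.8339 MPa
f_b = M / S = 82000000.0 / 838000.0 = 97.852 MPa
Ratio = f_a / Fa + f_b / Fb
= 54.8339 / 231 + 97.852 / 213
= 0.6968 (dimensionless)

0.6968 (dimensionless)


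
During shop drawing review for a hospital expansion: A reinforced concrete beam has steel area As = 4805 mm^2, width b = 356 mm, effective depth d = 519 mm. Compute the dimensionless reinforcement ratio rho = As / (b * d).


rho = As / (b * d)
= 4805 / (356 * 519)
= 4805 / 184764
= 0.026006 (dimensionless)

0.026006 (dimensionless)


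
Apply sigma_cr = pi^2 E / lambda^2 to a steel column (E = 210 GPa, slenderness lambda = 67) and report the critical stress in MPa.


sigma_cr = pi^2 * E / lambda^2
= 9.8696 * 210000.0 / 67^2
= 9.8696 * 210000.0 / 4489
= 461.7102 MPa

461.7102 MPa


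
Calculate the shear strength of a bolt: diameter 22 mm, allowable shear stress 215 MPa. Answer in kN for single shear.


A = pi * d^2 / 4 = pi * 22^2 / 4 = 380.1327 mm^2
V = f_v * A / 1000 = 215 * 380.1327 / 1000
= 81.7285 kN

81.7285 kN


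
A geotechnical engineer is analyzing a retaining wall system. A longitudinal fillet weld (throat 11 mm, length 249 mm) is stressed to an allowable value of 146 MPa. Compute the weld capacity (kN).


Strength = throat * length * allowable stress
= 11 * 249 * 146 N
= 399894 N
= 399.89 kN

399.89 kN


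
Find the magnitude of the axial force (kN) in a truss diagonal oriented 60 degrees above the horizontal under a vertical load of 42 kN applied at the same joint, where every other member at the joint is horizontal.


At the joint, only the diagonal has a vertical component, so vertical equilibrium gives:
F * sin(60) = 42
F = 42 / sin(60)
= 42 / 0.866025
= 48.5 kN

48.5 kN


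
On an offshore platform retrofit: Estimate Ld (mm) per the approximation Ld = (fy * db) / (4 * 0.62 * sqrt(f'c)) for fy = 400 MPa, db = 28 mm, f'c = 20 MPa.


Ld = (fy * db) / (4 * 0.62 * sqrt(f'c))
= (400 * 28) / (4 * 0.62 * sqrt(20))
= 11200 / 11.0909
= 1009.84 mm

1009.84 mm


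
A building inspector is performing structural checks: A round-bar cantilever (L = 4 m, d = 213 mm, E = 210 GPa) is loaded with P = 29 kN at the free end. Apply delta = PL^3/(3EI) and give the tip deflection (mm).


I = pi * d^4 / 64 = pi * 213^4 / 64 = 101038830.91 mm^4
L = 4000.0 mm, P = 29000.0 N, E = 210000.0 MPa
delta = P * L^3 / (3 * E * I)
= 29000.0 * 4000.0^3 / (3 * 210000.0 * 101038830.91)
= 29.1574 mm

29.1574 mm


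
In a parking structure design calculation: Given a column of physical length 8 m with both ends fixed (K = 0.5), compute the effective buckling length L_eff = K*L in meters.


L_eff = K * L
= 0.5 * 8
= 4.0 m

4.0 m


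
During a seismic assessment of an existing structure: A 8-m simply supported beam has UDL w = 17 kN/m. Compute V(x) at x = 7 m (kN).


R_A = w * L / 2 = 17 * 8 / 2 = 68.0 kN
V(x) = R_A - w * x = 68.0 - 17 * 7
= -51.0 kN

-51.0 kN


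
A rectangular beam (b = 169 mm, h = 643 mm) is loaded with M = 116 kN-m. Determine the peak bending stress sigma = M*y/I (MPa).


I = b * h^3 / 12 = 169 * 643^3 / 12 = 3744021873.58 mm^4
y = h / 2 = 643 / 2 = 321.5 mm
M = 116 kN-m = 116000000.0 N-mm
sigma = M * y / I = 116000000.0 * 321.5 / 3744021873.58
= 9.96 MPa

9.96 MPa


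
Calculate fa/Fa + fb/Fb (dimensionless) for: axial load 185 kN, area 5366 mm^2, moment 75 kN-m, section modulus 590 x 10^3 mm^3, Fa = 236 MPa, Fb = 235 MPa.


f_a = P / A = 185000.0 / 5366 = 34.4763 MPa
f_b = M / S = 75000000.0 / 590000.0 = 127.1186 MPa
Ratio = f_a / Fa + f_b / Fb
= 34.4763 / 236 + 127.1186 / 235
= 0.687 (dimensionless)

0.687 (dimensionless)


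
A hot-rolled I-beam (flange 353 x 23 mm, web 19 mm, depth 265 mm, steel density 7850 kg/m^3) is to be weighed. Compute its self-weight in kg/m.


A_flanges = 2 * 353 * 23 = 16238 mm^2
A_web = (265 - 2 * 23) * 19 = 4161 mm^2
A_total = 16238 + 4161 = 20399 mm^2 = 0.020399 m^2
Weight = rho * A = 7850 * 0.020399 = 160.1321 kg/m

160.1321 kg/m


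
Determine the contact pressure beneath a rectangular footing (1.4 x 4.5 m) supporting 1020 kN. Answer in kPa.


A = 1.4 * 4.5 = 6.3 m^2
q = P / A = 1020 / 6.3
= 161.9048 kPa

161.9048 kPa


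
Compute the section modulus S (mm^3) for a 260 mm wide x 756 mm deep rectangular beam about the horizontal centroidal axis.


S = b * h^2 / 6
= 260 * 756^2 / 6
= 260 * 571536 / 6
= 24766560.0 mm^3

24766560.0 mm^3


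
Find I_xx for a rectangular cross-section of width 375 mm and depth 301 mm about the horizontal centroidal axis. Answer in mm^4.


I = b * h^3 / 12
= 375 * 301^3 / 12
= 375 * 27270901 / 12
= 852215656.25 mm^4

852215656.25 mm^4


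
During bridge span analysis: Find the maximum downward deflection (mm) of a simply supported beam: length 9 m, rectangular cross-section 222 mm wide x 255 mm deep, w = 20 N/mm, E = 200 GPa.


I = 222 * 255^3 / 12 = 306755437.5 mm^4
L = 9000.0 mm, w = 20 N/mm, E = 200000.0 MPa
delta = 5 * w * L^4 / (384 * E * I)
= 5 * 20 * 9000.0^4 / (384 * 200000.0 * 306755437.5)
= 27.8494 mm

27.8494 mm


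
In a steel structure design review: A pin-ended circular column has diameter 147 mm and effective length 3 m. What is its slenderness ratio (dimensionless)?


Radius of gyration r = d / 4 = 147 / 4 = 36.75 mm
L_eff = 3000.0 mm
Slenderness ratio = L / r = 3000.0 / 36.75 = 81.63 (dimensionless)

81.63 (dimensionless)


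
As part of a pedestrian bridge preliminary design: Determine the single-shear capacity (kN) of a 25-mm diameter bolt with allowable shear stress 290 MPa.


A = pi * d^2 / 4 = pi * 25^2 / 4 = 490.8739 mm^2
V = f_v * A / 1000 = 290 * 490.8739 / 1000
= 142.3534 kN

142.3534 kN


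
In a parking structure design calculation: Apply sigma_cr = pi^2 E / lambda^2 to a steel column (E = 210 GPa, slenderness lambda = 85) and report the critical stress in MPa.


sigma_cr = pi^2 * E / lambda^2
= 9.8696 * 210000.0 / 85^2
= 9.8696 * 210000.0 / 7225
= 286.8674 MPa

286.8674 MPa


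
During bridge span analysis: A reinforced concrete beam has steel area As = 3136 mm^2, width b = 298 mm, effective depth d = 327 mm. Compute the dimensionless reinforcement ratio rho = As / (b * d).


rho = As / (b * d)
= 3136 / (298 * 327)
= 3136 / 97446
= 0.032182 (dimensionless)

0.032182 (dimensionless)


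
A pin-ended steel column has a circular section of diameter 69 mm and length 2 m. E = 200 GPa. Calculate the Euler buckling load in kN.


I = pi * d^4 / 64 = 1112669.7 mm^4
L = 2000.0 mm
P_cr = pi^2 * E * I / L^2
= 9.8696 * 200000.0 * 1112669.7 / 2000.0^2
= 549080.49 N = 549.0805 kN

549.0805 kN


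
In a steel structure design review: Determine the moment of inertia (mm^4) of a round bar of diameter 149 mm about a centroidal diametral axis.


r = d / 2 = 149 / 2 = 74.5 mm
I = pi * r^4 / 4 = pi * 74.5^4 / 4
= 24194406.46 mm^4

24194406.46 mm^4


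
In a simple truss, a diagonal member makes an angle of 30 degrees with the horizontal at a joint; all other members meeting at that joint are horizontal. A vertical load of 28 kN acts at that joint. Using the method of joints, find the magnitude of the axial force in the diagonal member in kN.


At the joint, only the diagonal has a vertical component, so vertical equilibrium gives:
F * sin(30) = 28
F = 28 / sin(30)
= 28 / 0.5
= 56.0 kN

56.0 kN


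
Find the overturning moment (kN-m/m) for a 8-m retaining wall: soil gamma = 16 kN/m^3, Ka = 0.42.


Pa = 0.5 * Ka * gamma * H^2
= 0.5 * 0.42 * 16 * 8^2
= 215.04 kN/m
Arm = H / 3 = 8 / 3 = 2.6667 m
Mo = Pa * arm = Pa * H / 3 = 215.04 * 8 / 3 = 573.44 kN-m/m

573.44 kN-m/m


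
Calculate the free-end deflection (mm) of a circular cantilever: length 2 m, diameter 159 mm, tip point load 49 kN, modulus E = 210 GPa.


I = pi * d^4 / 64 = pi * 159^4 / 64 = 31373169.51 mm^4
L = 2000.0 mm, P = 49000.0 N, E = 210000.0 MPa
delta = P * L^3 / (3 * E * I)
= 49000.0 * 2000.0^3 / (3 * 210000.0 * 31373169.51)
= 19.8329 mm

19.8329 mm


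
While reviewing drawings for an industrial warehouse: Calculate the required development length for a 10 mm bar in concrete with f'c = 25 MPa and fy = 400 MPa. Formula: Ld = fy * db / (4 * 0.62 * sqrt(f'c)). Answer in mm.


Ld = (fy * db) / (4 * 0.62 * sqrt(f'c))
= (400 * 10) / (4 * 0.62 * sqrt(25))
= 4000 / 12.4
= 322.58 mm

322.58 mm


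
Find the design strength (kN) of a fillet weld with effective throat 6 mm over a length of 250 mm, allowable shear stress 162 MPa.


Strength = throat * length * allowable stress
= 6 * 250 * 162 N
= 243000 N
= 243.0 kN

243.0 kN


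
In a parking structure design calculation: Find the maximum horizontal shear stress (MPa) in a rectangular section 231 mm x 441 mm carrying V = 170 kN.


A = b * h = 231 * 441 = 101871 mm^2
V = 170 kN = 170000.0 N
tau_max = 1.5 * V / A = 1.5 * 170000.0 / 101871
= 2.5032 MPa

2.5032 MPa


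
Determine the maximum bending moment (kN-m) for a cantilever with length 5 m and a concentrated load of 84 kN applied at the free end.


For a cantilever with a point load at the free end:
M_max = P * L = 84 * 5 = 420 kN-m

420 kN-m


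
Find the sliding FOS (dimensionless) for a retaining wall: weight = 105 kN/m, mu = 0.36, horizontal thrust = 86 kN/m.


Resisting force = mu * W = 0.36 * 105 = 37.8 kN/m
FOS = Resisting / Driving = 37.8 / 86
= 0.4395 (dimensionless)

0.4395 (dimensionless)


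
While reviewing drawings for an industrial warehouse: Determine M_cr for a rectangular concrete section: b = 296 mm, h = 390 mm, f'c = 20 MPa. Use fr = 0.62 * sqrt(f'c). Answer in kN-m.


fr = 0.62 * sqrt(20) = 0.62 * 4.4721 = 2.7727 MPa
I = 296 * 390^3 / 12 = 1463202000.0 mm^4
y_t = 195.0 mm
M_cr = fr * I / y_t = 2.7727 * 1463202000.0 / 195.0 N-mm
= 20.8054 kN-m

20.8054 kN-m


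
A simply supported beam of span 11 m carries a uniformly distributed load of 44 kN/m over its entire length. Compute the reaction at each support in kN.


Total load = w * L = 44 * 11 = 484 kN
By symmetry, each reaction R = total / 2 = 484 / 2 = 242.0 kN

242.0 kN


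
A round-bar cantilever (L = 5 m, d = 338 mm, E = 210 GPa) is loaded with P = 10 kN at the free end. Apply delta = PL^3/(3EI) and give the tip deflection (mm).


I = pi * d^4 / 64 = pi * 338^4 / 64 = 640673410.1 mm^4
L = 5000.0 mm, P = 10000.0 N, E = 210000.0 MPa
delta = P * L^3 / (3 * E * I)
= 10000.0 * 5000.0^3 / (3 * 210000.0 * 640673410.1)
= 3.0969 mm

3.0969 mm


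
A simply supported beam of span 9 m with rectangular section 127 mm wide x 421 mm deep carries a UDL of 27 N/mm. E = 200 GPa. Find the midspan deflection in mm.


I = 127 * 421^3 / 12 = 789712045.58 mm^4
L = 9000.0 mm, w = 27 N/mm, E = 200000.0 MPa
delta = 5 * w * L^4 / (384 * E * I)
= 5 * 27 * 9000.0^4 / (384 * 200000.0 * 789712045.58)
= 14.6041 mm

14.6041 mm


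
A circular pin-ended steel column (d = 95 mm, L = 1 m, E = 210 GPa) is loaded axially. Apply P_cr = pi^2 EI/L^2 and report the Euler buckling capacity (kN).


I = pi * d^4 / 64 = 3998198.21 mm^4
L = 1000.0 mm
P_cr = pi^2 * E * I / L^2
= 9.8696 * 210000.0 * 3998198.21 / 1000.0^2
= 8286733.27 N = 8286.7333 kN

8286.7333 kN


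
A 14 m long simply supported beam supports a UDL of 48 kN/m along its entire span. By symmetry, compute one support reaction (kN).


Total load = w * L = 48 * 14 = 672 kN
By symmetry, each reaction R = total / 2 = 672 / 2 = 336.0 kN

336.0 kN


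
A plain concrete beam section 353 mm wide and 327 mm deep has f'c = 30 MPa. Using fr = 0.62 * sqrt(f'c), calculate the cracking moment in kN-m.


fr = 0.62 * sqrt(30) = 0.62 * 5.4772 = 3.3959 MPa
I = 353 * 327^3 / 12 = 1028576783.25 mm^4
y_t = 163.5 mm
M_cr = fr * I / y_t = 3.3959 * 1028576783.25 / 163.5 N-mm
= 21.3634 kN-m

21.3634 kN-m


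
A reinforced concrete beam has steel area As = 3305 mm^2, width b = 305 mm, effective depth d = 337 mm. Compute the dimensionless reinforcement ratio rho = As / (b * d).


rho = As / (b * d)
= 3305 / (305 * 337)
= 3305 / 102785
= 0.032154 (dimensionless)

0.032154 (dimensionless)


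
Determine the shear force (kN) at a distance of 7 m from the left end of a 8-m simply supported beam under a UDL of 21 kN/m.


R_A = w * L / 2 = 21 * 8 / 2 = 84.0 kN
V(x) = R_A - w * x = 84.0 - 21 * 7
= -63.0 kN

-63.0 kN


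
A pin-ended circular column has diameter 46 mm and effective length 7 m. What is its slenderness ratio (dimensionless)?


Radius of gyration r = d / 4 = 46 / 4 = 11.5 mm
L_eff = 7000.0 mm
Slenderness ratio = L / r = 7000.0 / 11.5 = 608.7 (dimensionless)

608.7 (dimensionless)


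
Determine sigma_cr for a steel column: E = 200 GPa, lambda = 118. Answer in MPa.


sigma_cr = pi^2 * E / lambda^2
= 9.8696 * 200000.0 / 118^2
= 9.8696 * 200000.0 / 13924
= 141.7639 MPa

141.7639 MPa


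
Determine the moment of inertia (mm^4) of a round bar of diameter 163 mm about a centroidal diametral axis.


r = d / 2 = 163 / 2 = 81.5 mm
I = pi * r^4 / 4 = pi * 81.5^4 / 4
= 34651362.54 mm^4

34651362.54 mm^4


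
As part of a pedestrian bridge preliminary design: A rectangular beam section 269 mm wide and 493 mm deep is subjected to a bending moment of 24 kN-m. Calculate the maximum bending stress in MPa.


I = b * h^3 / 12 = 269 * 493^3 / 12 = 2686035769.42 mm^4
y = h / 2 = 493 / 2 = 246.5 mm
M = 24 kN-m = 24000000.0 N-mm
sigma = M * y / I = 24000000.0 * 246.5 / 2686035769.42
= 2.2 MPa

2.2 MPa


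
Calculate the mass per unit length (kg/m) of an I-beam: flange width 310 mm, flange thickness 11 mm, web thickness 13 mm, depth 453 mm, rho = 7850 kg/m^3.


A_flanges = 2 * 310 * 11 = 6820 mm^2
A_web = (453 - 2 * 11) * 13 = 5603 mm^2
A_total = 6820 + 5603 = 12423 mm^2 = 0.012423 m^2
Weight = rho * A = 7850 * 0.012423 = 97.5206 kg/m

97.5206 kg/m


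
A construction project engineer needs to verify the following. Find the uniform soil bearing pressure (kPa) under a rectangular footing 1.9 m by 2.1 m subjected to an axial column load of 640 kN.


A = 1.9 * 2.1 = 3.99 m^2
q = P / A = 640 / 3.99
= 160.401 kPa

160.401 kPa


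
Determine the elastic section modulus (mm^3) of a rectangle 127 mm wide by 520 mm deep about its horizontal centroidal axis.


S = b * h^2 / 6
= 127 * 520^2 / 6
= 127 * 270400 / 6
= 5723466.67 mm^3

5723466.67 mm^3


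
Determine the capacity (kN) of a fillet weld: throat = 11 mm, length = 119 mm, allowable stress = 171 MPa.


Strength = throat * length * allowable stress
= 11 * 119 * 171 N
= 223839 N
= 223.84 kN

223.84 kN


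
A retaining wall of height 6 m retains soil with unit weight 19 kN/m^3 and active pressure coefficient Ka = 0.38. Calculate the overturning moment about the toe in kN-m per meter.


Pa = 0.5 * Ka * gamma * H^2
= 0.5 * 0.38 * 19 * 6^2
= 129.96 kN/m
Arm = H / 3 = 6 / 3 = 2.0 m
Mo = Pa * arm = Pa * H / 3 = 129.96 * 6 / 3 = 259.92 kN-m/m

259.92 kN-m/m


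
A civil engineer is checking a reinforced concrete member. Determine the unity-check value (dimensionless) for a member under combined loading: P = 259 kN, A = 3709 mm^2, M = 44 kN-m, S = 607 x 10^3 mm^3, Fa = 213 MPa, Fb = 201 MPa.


f_a = P / A = 259000.0 / 3709 = 69.8301 MPa
f_b = M / S = 44000000.0 / 607000.0 = 72.4876 MPa
Ratio = f_a / Fa + f_b / Fb
= 69.8301 / 213 + 72.4876 / 201
= 0.6885 (dimensionless)

0.6885 (dimensionless)


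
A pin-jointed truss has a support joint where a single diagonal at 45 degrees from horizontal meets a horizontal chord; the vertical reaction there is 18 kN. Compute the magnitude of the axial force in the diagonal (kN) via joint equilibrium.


At the joint, only the diagonal has a vertical component, so vertical equilibrium gives:
F * sin(45) = 18
F = 18 / sin(45)
= 18 / 0.707107
= 25.46 kN

25.46 kN


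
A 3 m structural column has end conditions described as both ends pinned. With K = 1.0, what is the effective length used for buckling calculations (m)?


L_eff = K * L
= 1.0 * 3
= 3.0 m

3.0 m


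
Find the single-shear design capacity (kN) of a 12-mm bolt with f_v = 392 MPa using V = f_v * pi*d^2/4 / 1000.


A = pi * d^2 / 4 = pi * 12^2 / 4 = 113.0973 mm^2
V = f_v * A / 1000 = 392 * 113.0973 / 1000
= 44.3342 kN

44.3342 kN
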